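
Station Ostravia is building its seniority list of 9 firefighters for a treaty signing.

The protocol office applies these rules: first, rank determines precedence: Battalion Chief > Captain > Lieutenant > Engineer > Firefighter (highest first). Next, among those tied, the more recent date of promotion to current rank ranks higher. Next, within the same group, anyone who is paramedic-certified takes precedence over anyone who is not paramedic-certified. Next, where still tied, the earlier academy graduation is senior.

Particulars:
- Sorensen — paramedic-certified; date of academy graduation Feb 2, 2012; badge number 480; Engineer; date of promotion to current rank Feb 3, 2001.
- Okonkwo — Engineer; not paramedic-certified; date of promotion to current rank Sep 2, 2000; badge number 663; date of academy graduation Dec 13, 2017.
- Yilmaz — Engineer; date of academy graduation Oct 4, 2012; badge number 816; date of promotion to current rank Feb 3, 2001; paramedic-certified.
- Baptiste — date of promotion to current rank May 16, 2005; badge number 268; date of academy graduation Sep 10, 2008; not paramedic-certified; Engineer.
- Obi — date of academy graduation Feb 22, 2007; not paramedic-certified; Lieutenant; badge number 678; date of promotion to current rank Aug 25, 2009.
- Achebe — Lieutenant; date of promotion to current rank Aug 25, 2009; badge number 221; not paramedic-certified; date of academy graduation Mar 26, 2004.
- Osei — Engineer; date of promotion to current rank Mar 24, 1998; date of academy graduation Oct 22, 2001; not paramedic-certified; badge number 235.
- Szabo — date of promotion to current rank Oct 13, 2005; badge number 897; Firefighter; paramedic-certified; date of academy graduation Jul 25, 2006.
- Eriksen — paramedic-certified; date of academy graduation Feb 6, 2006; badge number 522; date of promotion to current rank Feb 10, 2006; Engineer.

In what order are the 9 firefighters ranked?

Achebe, Obi, Eriksen, Baptiste, Sorensen, Yilmaz, Okonkwo, Osei, Szabo

By rank: Achebe and Obi (Lieutenant); then Eriksen, Baptiste, Sorensen, Yilmaz, Okonkwo and Osei (Engineer); then Szabo (Firefighter).
Achebe and Obi both have date of promotion to current rank Aug 25, 2009, so the next rule applies.
Achebe and Obi are each not paramedic-certified, so the next rule applies.
Among Achebe and Obi, by date of academy graduation (earlier first): Achebe (Mar 26, 2004) before Obi (Feb 22, 2007).
Among Eriksen, Baptiste, Sorensen, Yilmaz, Okonkwo and Osei, by date of promotion to current rank (later first): Eriksen (Feb 10, 2006) before Baptiste (May 16, 2005) before Sorensen and Yilmaz (Feb 3, 2001) before Okonkwo (Sep 2, 2000) before Osei (Mar 24, 1998).
Sorensen and Yilmaz are each paramedic-certified, so the next rule applies.
Among Sorensen and Yilmaz, by date of academy graduation (earlier first): Sorensen (Feb 2, 2012) before Yilmaz (Oct 4, 2012).
Full order: Achebe, Obi, Eriksen, Baptiste, Sorensen, Yilmaz, Okonkwo, Osei, Szabo.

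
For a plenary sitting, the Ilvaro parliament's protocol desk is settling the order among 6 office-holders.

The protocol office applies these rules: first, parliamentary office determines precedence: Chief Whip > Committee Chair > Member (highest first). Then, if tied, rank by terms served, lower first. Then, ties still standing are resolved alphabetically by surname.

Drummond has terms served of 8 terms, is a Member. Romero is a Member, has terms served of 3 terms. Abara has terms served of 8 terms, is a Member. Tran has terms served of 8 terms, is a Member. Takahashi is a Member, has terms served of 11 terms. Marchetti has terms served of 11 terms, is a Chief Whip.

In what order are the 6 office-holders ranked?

By parliamentary office: Marchetti (Chief Whip); then Romero, Abara, Drummond, Tran and Takahashi (Member).
Among Romero, Abara, Drummond, Tran and Takahashi, by terms served (lower first): Romero (3 terms) before Abara, Drummond and Tran (8 terms) before Takahashi (11 terms).
Among Abara, Drummond and Tran, alphabetically by surname: Abara before Drummond before Tran.
Full order: Marchetti, Romero, Abara, Drummond, Tran, Takahashi.

Marchetti, Romero, Abara, Drummond, Tran, Takahashi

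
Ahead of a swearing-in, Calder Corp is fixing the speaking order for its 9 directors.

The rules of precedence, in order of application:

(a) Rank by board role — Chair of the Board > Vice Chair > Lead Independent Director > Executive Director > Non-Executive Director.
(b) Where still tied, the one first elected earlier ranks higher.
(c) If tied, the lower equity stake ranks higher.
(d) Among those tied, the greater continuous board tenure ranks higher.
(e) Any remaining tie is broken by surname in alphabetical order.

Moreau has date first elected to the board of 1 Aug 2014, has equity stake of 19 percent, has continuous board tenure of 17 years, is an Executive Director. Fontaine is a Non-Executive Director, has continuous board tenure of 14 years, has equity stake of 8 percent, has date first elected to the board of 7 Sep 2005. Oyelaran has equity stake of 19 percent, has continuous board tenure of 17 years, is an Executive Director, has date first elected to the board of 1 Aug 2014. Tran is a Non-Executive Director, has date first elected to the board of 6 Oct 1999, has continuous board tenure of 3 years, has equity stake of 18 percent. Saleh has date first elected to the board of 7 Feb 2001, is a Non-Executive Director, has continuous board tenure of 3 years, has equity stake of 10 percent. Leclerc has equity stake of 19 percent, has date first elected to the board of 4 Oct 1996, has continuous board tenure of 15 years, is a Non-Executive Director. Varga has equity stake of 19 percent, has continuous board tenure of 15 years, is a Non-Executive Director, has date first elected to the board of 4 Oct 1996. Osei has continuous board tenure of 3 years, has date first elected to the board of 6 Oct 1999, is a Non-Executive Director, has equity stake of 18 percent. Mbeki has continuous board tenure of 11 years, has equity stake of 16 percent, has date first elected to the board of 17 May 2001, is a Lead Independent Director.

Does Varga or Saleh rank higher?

Varga

By board role: Mbeki (Lead Independent Director); then Moreau and Oyelaran (Executive Director); then Leclerc, Varga, Osei, Tran, Saleh and Fontaine (Non-Executive Director).
Moreau and Oyelaran both have date first elected to the board 1 Aug 2014, so the next rule applies.
Moreau and Oyelaran both have equity stake 19 percent, so the next rule applies.
Moreau and Oyelaran both have continuous board tenure 17 years, so the next rule applies.
Among Moreau and Oyelaran, alphabetically by surname: Moreau before Oyelaran.
Among Leclerc, Varga, Osei, Tran, Saleh and Fontaine, by date first elected to the board (earlier first): Leclerc and Varga (4 Oct 1996) before Osei and Tran (6 Oct 1999) before Saleh (7 Feb 2001) before Fontaine (7 Sep 2005).
Leclerc and Varga both have equity stake 19 percent, so the next rule applies.
Leclerc and Varga both have continuous board tenure 15 years, so the next rule applies.
Among Leclerc and Varga, alphabetically by surname: Leclerc before Varga.
Osei and Tran both have equity stake 18 percent, so the next rule applies.
Osei and Tran both have continuous board tenure 3 years, so the next rule applies.
Among Osei and Tran, alphabetically by surname: Osei before Tran.
So Varga takes precedence.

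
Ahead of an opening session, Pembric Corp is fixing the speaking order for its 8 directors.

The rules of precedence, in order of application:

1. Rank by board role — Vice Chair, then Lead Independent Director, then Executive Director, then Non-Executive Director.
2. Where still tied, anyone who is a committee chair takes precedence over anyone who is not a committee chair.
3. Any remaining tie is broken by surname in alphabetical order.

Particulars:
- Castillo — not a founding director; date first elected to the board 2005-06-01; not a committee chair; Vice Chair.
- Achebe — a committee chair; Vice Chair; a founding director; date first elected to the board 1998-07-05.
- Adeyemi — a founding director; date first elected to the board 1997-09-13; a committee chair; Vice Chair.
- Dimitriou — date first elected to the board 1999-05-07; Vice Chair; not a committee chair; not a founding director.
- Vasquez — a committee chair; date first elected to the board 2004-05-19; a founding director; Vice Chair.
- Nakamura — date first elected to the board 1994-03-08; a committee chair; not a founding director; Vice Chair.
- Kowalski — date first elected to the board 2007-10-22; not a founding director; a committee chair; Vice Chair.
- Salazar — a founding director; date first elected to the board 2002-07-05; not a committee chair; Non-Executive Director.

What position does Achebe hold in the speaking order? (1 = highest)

1

By board role: Achebe, Adeyemi, Kowalski, Nakamura, Vasquez, Castillo and Dimitriou (Vice Chair); then Salazar (Non-Executive Director).
Among Achebe, Adeyemi, Kowalski, Nakamura, Vasquez, Castillo and Dimitriou, a committee chair before not a committee chair: Achebe, Adeyemi, Kowalski, Nakamura and Vasquez (a committee chair) before Castillo and Dimitriou (not a committee chair).
Among Achebe, Adeyemi, Kowalski, Nakamura and Vasquez, alphabetically by surname: Achebe before Adeyemi before Kowalski before Nakamura before Vasquez.
Among Castillo and Dimitriou, alphabetically by surname: Castillo before Dimitriou.
Order: Achebe, Adeyemi, Kowalski, Nakamura, Vasquez, Castillo, Dimitriou, Salazar. So position 1.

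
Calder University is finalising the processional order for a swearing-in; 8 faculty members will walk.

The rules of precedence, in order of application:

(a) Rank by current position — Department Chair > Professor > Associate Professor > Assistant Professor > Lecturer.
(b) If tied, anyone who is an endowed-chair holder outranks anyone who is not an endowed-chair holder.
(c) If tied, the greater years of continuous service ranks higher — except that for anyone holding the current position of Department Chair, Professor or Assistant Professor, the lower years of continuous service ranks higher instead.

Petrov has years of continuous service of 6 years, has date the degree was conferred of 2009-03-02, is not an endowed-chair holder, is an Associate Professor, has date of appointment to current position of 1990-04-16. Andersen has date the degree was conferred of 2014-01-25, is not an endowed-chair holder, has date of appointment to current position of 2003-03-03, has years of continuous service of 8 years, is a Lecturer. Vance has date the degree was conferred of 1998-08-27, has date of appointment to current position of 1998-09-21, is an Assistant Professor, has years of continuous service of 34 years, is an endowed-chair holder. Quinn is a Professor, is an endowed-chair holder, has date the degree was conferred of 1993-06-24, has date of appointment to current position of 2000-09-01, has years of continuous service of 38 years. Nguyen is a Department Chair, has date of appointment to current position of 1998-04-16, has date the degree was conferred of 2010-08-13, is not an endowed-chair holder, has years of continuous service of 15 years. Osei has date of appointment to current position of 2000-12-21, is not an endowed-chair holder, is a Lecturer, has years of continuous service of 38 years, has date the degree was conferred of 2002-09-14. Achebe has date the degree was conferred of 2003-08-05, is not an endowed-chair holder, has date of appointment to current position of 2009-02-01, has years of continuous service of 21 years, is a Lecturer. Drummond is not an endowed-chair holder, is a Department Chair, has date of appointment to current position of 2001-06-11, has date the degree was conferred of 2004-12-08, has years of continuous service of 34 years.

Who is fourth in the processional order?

By current position: Nguyen and Drummond (Department Chair); then Quinn (Professor); then Petrov (Associate Professor); then Vance (Assistant Professor); then Osei, Achebe and Andersen (Lecturer).
Nguyen and Drummond are each not an endowed-chair holder, so the next rule applies.
Among Nguyen and Drummond, by years of continuous service (lower first) (reversed rule for this group): Nguyen (15 years) before Drummond (34 years).
Osei, Achebe and Andersen are each not an endowed-chair holder, so the next rule applies.
Among Osei, Achebe and Andersen, by years of continuous service (higher first): Osei (38 years) before Achebe (21 years) before Andersen (8 years).
Order: Nguyen, Drummond, Quinn, Petrov, Vance, Osei, Achebe, Andersen.

Petrov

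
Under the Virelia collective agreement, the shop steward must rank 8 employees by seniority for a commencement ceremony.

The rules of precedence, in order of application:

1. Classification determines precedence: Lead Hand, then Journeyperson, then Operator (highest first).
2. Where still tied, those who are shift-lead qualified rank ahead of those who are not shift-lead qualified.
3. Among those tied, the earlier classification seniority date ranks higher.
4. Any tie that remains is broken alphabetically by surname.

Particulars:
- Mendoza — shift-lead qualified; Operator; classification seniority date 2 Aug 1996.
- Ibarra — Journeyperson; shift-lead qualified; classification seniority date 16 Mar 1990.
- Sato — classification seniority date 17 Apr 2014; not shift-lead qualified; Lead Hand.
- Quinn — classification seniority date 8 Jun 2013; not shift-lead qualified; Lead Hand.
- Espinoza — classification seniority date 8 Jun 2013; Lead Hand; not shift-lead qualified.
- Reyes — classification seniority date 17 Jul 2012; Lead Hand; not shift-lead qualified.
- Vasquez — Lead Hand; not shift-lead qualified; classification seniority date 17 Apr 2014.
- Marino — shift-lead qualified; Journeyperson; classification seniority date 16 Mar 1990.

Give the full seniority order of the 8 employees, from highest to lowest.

By classification: Reyes, Espinoza, Quinn, Sato and Vasquez (Lead Hand); then Ibarra and Marino (Journeyperson); then Mendoza (Operator).
Reyes, Espinoza, Quinn, Sato and Vasquez are each not shift-lead qualified, so the next rule applies.
Among Reyes, Espinoza, Quinn, Sato and Vasquez, by classification seniority date (earlier first): Reyes (17 Jul 2012) before Espinoza and Quinn (8 Jun 2013) before Sato and Vasquez (17 Apr 2014).
Among Espinoza and Quinn, alphabetically by surname: Espinoza before Quinn.
Among Sato and Vasquez, alphabetically by surname: Sato before Vasquez.
Ibarra and Marino are each shift-lead qualified, so the next rule applies.
Ibarra and Marino both have classification seniority date 16 Mar 1990, so the next rule applies.
Among Ibarra and Marino, alphabetically by surname: Ibarra before Marino.
Full order: Reyes, Espinoza, Quinn, Sato, Vasquez, Ibarra, Marino, Mendoza.

Reyes, Espinoza, Quinn, Sato, Vasquez, Ibarra, Marino, Mendoza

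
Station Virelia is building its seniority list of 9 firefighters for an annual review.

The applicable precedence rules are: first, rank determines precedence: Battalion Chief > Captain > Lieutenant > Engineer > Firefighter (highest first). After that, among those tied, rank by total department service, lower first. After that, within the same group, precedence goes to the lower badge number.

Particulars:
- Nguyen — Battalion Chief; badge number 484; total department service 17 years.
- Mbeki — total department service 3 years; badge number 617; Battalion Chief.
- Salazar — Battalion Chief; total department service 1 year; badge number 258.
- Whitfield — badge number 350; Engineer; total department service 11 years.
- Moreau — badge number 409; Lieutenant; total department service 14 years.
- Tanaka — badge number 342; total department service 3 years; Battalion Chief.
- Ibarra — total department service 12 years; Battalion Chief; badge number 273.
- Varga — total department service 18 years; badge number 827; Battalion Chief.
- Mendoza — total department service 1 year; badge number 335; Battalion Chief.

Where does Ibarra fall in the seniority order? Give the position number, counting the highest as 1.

By rank: Salazar, Mendoza, Tanaka, Mbeki, Ibarra, Nguyen and Varga (Battalion Chief); then Moreau (Lieutenant); then Whitfield (Engineer).
Among Salazar, Mendoza, Tanaka, Mbeki, Ibarra, Nguyen and Varga, by total department service (lower first): Salazar and Mendoza (1 year) before Tanaka and Mbeki (3 years) before Ibarra (12 years) before Nguyen (17 years) before Varga (18 years).
Among Salazar and Mendoza, by badge number (lower first): Salazar (258) before Mendoza (335).
Among Tanaka and Mbeki, by badge number (lower first): Tanaka (342) before Mbeki (617).
Order: Salazar, Mendoza, Tanaka, Mbeki, Ibarra, Nguyen, Varga, Moreau, Whitfield. So position 5.

5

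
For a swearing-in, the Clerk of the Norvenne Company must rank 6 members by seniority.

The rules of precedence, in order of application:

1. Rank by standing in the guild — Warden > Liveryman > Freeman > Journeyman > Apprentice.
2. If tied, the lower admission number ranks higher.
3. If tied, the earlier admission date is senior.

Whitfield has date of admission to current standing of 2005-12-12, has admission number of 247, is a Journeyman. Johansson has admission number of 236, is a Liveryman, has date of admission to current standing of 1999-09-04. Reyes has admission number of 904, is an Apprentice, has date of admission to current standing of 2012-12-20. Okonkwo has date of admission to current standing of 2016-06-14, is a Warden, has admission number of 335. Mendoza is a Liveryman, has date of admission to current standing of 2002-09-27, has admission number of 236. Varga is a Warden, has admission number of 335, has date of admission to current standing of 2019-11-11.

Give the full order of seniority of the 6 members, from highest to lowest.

Okonkwo, Varga, Johansson, Mendoza, Whitfield, Reyes

By standing in the guild: Okonkwo and Varga (Warden); then Johansson and Mendoza (Liveryman); then Whitfield (Journeyman); then Reyes (Apprentice).
Okonkwo and Varga both have admission number 335, so the next rule applies.
Among Okonkwo and Varga, by date of admission to current standing (earlier first): Okonkwo (2016-06-14) before Varga (2019-11-11).
Johansson and Mendoza both have admission number 236, so the next rule applies.
Among Johansson and Mendoza, by date of admission to current standing (earlier first): Johansson (1999-09-04) before Mendoza (2002-09-27).
Full order: Okonkwo, Varga, Johansson, Mendoza, Whitfield, Reyes.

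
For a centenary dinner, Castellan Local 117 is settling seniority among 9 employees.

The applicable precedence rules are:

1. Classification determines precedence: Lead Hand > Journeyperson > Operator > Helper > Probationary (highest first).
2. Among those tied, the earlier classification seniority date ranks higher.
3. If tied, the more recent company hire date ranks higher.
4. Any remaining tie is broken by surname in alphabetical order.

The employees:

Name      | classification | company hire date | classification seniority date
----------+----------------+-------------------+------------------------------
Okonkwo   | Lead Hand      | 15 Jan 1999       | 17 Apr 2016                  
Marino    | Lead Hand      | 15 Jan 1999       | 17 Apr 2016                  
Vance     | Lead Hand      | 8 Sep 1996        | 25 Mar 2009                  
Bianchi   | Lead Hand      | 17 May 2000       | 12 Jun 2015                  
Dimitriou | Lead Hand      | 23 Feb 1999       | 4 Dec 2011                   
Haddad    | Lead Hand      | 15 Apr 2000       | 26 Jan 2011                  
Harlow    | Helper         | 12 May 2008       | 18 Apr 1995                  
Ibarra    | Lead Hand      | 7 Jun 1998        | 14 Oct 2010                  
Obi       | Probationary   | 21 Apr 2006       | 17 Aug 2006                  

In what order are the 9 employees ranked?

By classification: Vance, Ibarra, Haddad, Dimitriou, Bianchi, Marino and Okonkwo (Lead Hand); then Harlow (Helper); then Obi (Probationary).
Among Vance, Ibarra, Haddad, Dimitriou, Bianchi, Marino and Okonkwo, by classification seniority date (earlier first): Vance (25 Mar 2009) before Ibarra (14 Oct 2010) before Haddad (26 Jan 2011) before Dimitriou (4 Dec 2011) before Bianchi (12 Jun 2015) before Marino and Okonkwo (17 Apr 2016).
Marino and Okonkwo both have company hire date 15 Jan 1999, so the next rule applies.
Among Marino and Okonkwo, alphabetically by surname: Marino before Okonkwo.
Full order: Vance, Ibarra, Haddad, Dimitriou, Bianchi, Marino, Okonkwo, Harlow, Obi.

Vance, Ibarra, Haddad, Dimitriou, Bianchi, Marino, Okonkwo, Harlow, Obi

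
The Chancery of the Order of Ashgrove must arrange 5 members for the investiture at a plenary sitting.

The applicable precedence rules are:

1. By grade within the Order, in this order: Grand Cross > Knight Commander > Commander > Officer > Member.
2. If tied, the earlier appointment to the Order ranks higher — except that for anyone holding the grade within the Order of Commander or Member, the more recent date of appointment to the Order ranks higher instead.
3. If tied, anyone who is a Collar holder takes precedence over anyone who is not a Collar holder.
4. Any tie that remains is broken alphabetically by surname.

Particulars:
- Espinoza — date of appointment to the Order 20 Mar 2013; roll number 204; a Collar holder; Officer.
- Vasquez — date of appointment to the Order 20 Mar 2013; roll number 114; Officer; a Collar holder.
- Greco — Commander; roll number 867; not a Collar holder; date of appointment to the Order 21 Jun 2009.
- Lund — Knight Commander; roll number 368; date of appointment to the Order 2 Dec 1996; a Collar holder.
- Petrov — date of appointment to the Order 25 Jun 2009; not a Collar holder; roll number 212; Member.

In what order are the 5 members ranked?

By grade within the Order: Lund (Knight Commander); then Greco (Commander); then Espinoza and Vasquez (Officer); then Petrov (Member).
Espinoza and Vasquez both have date of appointment to the Order 20 Mar 2013, so the next rule applies.
Espinoza and Vasquez are each a Collar holder, so the next rule applies.
Among Espinoza and Vasquez, alphabetically by surname: Espinoza before Vasquez.
Full order: Lund, Greco, Espinoza, Vasquez, Petrov.

Lund, Greco, Espinoza, Vasquez, Petrov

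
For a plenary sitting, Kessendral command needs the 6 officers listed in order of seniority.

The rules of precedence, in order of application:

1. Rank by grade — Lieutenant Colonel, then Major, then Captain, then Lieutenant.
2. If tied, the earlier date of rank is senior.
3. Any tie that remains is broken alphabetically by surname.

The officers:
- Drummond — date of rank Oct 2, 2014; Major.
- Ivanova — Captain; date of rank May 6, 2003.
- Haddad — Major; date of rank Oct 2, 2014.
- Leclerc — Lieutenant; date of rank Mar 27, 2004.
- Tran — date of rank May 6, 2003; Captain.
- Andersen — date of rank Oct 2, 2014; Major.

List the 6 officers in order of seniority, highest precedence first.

By grade: Andersen, Drummond and Haddad (Major); then Ivanova and Tran (Captain); then Leclerc (Lieutenant).
Andersen, Drummond and Haddad all have date of rank Oct 2, 2014, so the next rule applies.
Among Andersen, Drummond and Haddad, alphabetically by surname: Andersen before Drummond before Haddad.
Ivanova and Tran both have date of rank May 6, 2003, so the next rule applies.
Among Ivanova and Tran, alphabetically by surname: Ivanova before Tran.
Full order: Andersen, Drummond, Haddad, Ivanova, Tran, Leclerc.

Andersen, Drummond, Haddad, Ivanova, Tran, Leclerc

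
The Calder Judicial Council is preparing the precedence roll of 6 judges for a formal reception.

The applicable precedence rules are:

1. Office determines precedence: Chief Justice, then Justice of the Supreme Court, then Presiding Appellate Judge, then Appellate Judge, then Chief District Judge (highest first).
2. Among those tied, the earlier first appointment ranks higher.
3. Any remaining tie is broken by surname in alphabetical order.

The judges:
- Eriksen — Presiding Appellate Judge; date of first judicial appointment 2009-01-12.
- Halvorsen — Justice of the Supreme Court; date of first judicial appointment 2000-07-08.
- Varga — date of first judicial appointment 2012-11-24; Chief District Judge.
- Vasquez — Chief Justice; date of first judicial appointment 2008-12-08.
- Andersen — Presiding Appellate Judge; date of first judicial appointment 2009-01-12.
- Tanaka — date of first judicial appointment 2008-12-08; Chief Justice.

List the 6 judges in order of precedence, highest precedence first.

By office: Tanaka and Vasquez (Chief Justice); then Halvorsen (Justice of the Supreme Court); then Andersen and Eriksen (Presiding Appellate Judge); then Varga (Chief District Judge).
Tanaka and Vasquez both have date of first judicial appointment 2008-12-08, so the next rule applies.
Among Tanaka and Vasquez, alphabetically by surname: Tanaka before Vasquez.
Andersen and Eriksen both have date of first judicial appointment 2009-01-12, so the next rule applies.
Among Andersen and Eriksen, alphabetically by surname: Andersen before Eriksen.
Full order: Tanaka, Vasquez, Halvorsen, Andersen, Eriksen, Varga.

Tanaka, Vasquez, Halvorsen, Andersen, Eriksen, Varga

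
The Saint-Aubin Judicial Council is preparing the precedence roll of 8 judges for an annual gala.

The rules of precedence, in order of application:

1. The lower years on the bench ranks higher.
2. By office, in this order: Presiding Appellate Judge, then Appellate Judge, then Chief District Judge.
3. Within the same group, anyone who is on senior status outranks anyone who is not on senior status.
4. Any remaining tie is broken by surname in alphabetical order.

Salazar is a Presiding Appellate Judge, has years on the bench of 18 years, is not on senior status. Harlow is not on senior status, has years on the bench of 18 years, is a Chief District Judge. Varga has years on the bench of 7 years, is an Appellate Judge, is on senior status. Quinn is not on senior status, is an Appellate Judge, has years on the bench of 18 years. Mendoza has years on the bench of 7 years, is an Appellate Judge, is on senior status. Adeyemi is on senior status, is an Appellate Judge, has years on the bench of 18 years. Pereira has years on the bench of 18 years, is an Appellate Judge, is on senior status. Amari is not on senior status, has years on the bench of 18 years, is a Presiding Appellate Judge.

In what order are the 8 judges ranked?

Mendoza, Varga, Amari, Salazar, Adeyemi, Pereira, Quinn, Harlow

By years on the bench (lower first): Mendoza and Varga (both 7 years); then Amari, Salazar, Adeyemi, Pereira, Quinn and Harlow (each 18 years).
Mendoza and Varga are each Appellate Judge, so the next rule applies.
Mendoza and Varga are each on senior status, so the next rule applies.
Among Mendoza and Varga, alphabetically by surname: Mendoza before Varga.
Among Amari, Salazar, Adeyemi, Pereira, Quinn and Harlow, by office: Amari and Salazar (Presiding Appellate Judge) before Adeyemi, Pereira and Quinn (Appellate Judge) before Harlow (Chief District Judge).
Amari and Salazar are each not on senior status, so the next rule applies.
Among Amari and Salazar, alphabetically by surname: Amari before Salazar.
Among Adeyemi, Pereira and Quinn, on senior status before not on senior status: Adeyemi and Pereira (on senior status) before Quinn (not on senior status).
Among Adeyemi and Pereira, alphabetically by surname: Adeyemi before Pereira.
Full order: Mendoza, Varga, Amari, Salazar, Adeyemi, Pereira, Quinn, Harlow.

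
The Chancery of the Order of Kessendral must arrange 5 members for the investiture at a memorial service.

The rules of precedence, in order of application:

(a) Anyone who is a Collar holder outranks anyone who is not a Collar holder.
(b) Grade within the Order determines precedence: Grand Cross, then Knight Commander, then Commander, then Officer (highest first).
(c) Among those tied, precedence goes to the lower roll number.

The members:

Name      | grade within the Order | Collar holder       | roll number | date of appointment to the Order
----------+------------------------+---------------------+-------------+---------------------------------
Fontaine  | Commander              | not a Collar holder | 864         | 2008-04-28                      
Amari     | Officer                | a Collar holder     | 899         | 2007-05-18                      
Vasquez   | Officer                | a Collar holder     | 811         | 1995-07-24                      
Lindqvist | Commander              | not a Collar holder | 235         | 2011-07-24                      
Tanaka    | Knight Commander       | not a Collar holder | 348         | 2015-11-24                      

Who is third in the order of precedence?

Tanaka

By the first rule: Vasquez and Amari (both a Collar holder); then Tanaka, Lindqvist and Fontaine (each not a Collar holder).
Vasquez and Amari are each Officer, so the next rule applies.
Among Vasquez and Amari, by roll number (lower first): Vasquez (811) before Amari (899).
Among Tanaka, Lindqvist and Fontaine, by grade within the Order: Tanaka (Knight Commander) before Lindqvist and Fontaine (Commander).
Among Lindqvist and Fontaine, by roll number (lower first): Lindqvist (235) before Fontaine (864).
Order: Vasquez, Amari, Tanaka, Lindqvist, Fontaine.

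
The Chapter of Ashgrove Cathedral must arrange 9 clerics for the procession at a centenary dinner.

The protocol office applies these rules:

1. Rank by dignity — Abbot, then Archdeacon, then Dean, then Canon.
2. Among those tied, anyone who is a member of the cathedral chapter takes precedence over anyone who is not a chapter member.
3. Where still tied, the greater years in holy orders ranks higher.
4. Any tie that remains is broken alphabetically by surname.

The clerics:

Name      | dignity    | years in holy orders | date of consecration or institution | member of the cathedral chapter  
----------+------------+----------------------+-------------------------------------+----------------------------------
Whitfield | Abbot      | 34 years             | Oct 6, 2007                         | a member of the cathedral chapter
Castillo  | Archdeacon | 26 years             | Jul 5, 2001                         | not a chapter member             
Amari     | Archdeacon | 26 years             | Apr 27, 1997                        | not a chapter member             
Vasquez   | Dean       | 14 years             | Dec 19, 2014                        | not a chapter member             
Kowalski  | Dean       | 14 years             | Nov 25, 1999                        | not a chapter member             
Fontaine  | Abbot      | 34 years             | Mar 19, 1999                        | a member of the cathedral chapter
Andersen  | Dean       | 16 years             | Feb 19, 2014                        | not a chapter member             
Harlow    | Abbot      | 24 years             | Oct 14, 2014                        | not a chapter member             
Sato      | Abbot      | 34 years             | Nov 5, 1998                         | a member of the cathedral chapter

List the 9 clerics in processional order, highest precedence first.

By dignity: Fontaine, Sato, Whitfield and Harlow (Abbot); then Amari and Castillo (Archdeacon); then Andersen, Kowalski and Vasquez (Dean).
Among Fontaine, Sato, Whitfield and Harlow, a member of the cathedral chapter before not a chapter member: Fontaine, Sato and Whitfield (a member of the cathedral chapter) before Harlow (not a chapter member).
Fontaine, Sato and Whitfield all have years in holy orders 34 years, so the next rule applies.
Among Fontaine, Sato and Whitfield, alphabetically by surname: Fontaine before Sato before Whitfield.
Amari and Castillo are each not a chapter member, so the next rule applies.
Amari and Castillo both have years in holy orders 26 years, so the next rule applies.
Among Amari and Castillo, alphabetically by surname: Amari before Castillo.
Andersen, Kowalski and Vasquez are each not a chapter member, so the next rule applies.
Among Andersen, Kowalski and Vasquez, by years in holy orders (higher first): Andersen (16 years) before Kowalski and Vasquez (14 years).
Among Kowalski and Vasquez, alphabetically by surname: Kowalski before Vasquez.
Full order: Fontaine, Sato, Whitfield, Harlow, Amari, Castillo, Andersen, Kowalski, Vasquez.

Fontaine, Sato, Whitfield, Harlow, Amari, Castillo, Andersen, Kowalski, Vasquez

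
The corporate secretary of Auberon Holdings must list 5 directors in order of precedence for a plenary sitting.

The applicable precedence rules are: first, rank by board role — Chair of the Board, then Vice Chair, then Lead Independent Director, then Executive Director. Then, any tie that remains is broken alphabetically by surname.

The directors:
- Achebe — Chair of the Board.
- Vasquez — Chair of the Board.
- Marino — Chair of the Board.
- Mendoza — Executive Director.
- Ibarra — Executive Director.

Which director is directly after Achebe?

By board role: Achebe, Marino and Vasquez (Chair of the Board); then Ibarra and Mendoza (Executive Director).
Among Achebe, Marino and Vasquez, alphabetically by surname: Achebe before Marino before Vasquez.
Among Ibarra and Mendoza, alphabetically by surname: Ibarra before Mendoza.
Order: Achebe, Marino, Vasquez, Ibarra, Mendoza.

Marino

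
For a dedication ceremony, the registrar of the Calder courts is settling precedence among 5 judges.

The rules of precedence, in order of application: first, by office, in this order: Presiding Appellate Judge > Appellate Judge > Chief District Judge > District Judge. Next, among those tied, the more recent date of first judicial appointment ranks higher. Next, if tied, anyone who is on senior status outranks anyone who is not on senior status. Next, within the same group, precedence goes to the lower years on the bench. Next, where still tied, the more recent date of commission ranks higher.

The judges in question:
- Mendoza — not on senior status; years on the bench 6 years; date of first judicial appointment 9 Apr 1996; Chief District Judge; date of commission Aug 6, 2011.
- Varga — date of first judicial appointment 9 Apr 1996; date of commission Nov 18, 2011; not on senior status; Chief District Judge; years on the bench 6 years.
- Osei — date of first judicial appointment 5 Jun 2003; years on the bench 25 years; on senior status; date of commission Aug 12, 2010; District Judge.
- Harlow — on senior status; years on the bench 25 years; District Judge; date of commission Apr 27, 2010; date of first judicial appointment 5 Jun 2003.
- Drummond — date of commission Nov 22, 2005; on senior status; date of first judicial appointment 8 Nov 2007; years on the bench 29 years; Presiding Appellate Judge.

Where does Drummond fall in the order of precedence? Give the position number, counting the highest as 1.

1

By office: Drummond (Presiding Appellate Judge); then Varga and Mendoza (Chief District Judge); then Osei and Harlow (District Judge).
Varga and Mendoza both have date of first judicial appointment 9 Apr 1996, so the next rule applies.
Varga and Mendoza are each not on senior status, so the next rule applies.
Varga and Mendoza both have years on the bench 6 years, so the next rule applies.
Among Varga and Mendoza, by date of commission (later first): Varga (Nov 18, 2011) before Mendoza (Aug 6, 2011).
Osei and Harlow both have date of first judicial appointment 5 Jun 2003, so the next rule applies.
Osei and Harlow are each on senior status, so the next rule applies.
Osei and Harlow both have years on the bench 25 years, so the next rule applies.
Among Osei and Harlow, by date of commission (later first): Osei (Aug 12, 2010) before Harlow (Apr 27, 2010).
Order: Drummond, Varga, Mendoza, Osei, Harlow. So position 1.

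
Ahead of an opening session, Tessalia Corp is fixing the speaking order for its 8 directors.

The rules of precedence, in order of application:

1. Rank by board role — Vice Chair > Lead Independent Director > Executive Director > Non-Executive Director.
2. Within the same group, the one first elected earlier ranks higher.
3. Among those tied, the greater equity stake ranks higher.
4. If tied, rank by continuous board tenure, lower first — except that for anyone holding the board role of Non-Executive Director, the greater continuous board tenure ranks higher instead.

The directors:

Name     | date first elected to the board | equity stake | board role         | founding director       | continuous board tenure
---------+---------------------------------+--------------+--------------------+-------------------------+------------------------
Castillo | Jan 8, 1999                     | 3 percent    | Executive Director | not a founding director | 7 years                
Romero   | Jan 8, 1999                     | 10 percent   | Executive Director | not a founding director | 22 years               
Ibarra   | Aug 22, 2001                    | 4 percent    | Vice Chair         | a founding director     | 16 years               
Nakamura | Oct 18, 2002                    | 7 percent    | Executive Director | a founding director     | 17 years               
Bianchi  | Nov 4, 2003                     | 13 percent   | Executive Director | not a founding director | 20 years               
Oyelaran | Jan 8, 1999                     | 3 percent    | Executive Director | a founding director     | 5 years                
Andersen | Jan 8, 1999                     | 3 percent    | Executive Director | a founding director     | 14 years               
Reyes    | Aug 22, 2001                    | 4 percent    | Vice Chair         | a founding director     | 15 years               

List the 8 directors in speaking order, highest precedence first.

Reyes, Ibarra, Romero, Oyelaran, Castillo, Andersen, Nakamura, Bianchi

By board role: Reyes and Ibarra (Vice Chair); then Romero, Oyelaran, Castillo, Andersen, Nakamura and Bianchi (Executive Director).
Reyes and Ibarra both have date first elected to the board Aug 22, 2001, so the next rule applies.
Reyes and Ibarra both have equity stake 4 percent, so the next rule applies.
Among Reyes and Ibarra, by continuous board tenure (lower first): Reyes (15 years) before Ibarra (16 years).
Among Romero, Oyelaran, Castillo, Andersen, Nakamura and Bianchi, by date first elected to the board (earlier first): Romero, Oyelaran, Castillo and Andersen (Jan 8, 1999) before Nakamura (Oct 18, 2002) before Bianchi (Nov 4, 2003).
Among Romero, Oyelaran, Castillo and Andersen, by equity stake (higher first): Romero (10 percent) before Oyelaran, Castillo and Andersen (3 percent).
Among Oyelaran, Castillo and Andersen, by continuous board tenure (lower first): Oyelaran (5 years) before Castillo (7 years) before Andersen (14 years).
Full order: Reyes, Ibarra, Romero, Oyelaran, Castillo, Andersen, Nakamura, Bianchi.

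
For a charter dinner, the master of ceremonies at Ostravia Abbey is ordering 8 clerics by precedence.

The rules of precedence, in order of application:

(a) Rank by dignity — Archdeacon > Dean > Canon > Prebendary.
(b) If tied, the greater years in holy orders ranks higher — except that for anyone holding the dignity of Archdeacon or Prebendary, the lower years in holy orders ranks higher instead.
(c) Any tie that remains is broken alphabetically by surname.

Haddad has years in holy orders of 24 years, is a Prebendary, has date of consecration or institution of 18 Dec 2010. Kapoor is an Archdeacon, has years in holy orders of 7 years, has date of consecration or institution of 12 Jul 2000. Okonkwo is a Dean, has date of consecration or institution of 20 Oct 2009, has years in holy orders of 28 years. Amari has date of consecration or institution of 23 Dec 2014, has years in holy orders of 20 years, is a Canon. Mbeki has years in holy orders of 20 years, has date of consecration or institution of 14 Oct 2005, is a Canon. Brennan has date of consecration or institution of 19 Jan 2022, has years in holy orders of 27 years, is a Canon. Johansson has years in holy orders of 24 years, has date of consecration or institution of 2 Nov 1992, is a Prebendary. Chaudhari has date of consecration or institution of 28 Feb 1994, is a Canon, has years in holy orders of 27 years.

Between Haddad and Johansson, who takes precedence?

Haddad

By dignity: Kapoor (Archdeacon); then Okonkwo (Dean); then Brennan, Chaudhari, Amari and Mbeki (Canon); then Haddad and Johansson (Prebendary).
Among Brennan, Chaudhari, Amari and Mbeki, by years in holy orders (higher first): Brennan and Chaudhari (27 years) before Amari and Mbeki (20 years).
Among Brennan and Chaudhari, alphabetically by surname: Brennan before Chaudhari.
Among Amari and Mbeki, alphabetically by surname: Amari before Mbeki.
Haddad and Johansson both have years in holy orders 24 years, so the next rule applies.
Among Haddad and Johansson, alphabetically by surname: Haddad before Johansson.
So Haddad takes precedence.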